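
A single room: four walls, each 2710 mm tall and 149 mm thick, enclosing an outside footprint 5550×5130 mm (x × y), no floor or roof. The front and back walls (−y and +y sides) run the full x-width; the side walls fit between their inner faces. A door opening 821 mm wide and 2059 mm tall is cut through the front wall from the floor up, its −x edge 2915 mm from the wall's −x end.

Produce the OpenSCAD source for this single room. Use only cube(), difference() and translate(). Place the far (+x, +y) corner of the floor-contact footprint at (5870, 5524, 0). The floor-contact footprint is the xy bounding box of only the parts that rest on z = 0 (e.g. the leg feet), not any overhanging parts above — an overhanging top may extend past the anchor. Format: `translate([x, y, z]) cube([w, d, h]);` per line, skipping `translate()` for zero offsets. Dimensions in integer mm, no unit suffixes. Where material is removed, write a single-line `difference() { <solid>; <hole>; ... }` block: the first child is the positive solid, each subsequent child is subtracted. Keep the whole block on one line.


difference() { translate([320, 394, 0]) cube([5550, 149, 2710]); translate([3235, 394, 0]) cube([821, 149, 2059]); }
translate([320, 5375, 0]) cube([5550, 149, 2710]);
translate([320, 543, 0]) cube([149, 4832, 2710]);
translate([5721, 543, 0]) cube([149, 4832, 2710]);


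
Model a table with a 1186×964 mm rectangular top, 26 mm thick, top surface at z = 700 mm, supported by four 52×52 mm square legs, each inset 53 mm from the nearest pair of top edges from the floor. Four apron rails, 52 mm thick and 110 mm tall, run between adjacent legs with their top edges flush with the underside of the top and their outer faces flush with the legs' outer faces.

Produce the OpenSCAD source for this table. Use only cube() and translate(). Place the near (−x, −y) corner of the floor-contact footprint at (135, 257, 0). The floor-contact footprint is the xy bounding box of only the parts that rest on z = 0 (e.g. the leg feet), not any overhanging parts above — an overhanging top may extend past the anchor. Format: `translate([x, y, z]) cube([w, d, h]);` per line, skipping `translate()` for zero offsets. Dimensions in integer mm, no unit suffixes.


translate([82, 204, 674]) cube([1186, 964, 26]);
translate([135, 257, 0]) cube([52, 52, 674]);
translate([1163, 257, 0]) cube([52, 52, 674]);
translate([135, 1063, 0]) cube([52, 52, 674]);
translate([1163, 1063, 0]) cube([52, 52, 674]);
translate([187, 257, 564]) cube([976, 52, 110]);
translate([187, 1063, 564]) cube([976, 52, 110]);
translate([135, 309, 564]) cube([52, 754, 110]);
translate([1163, 309, 564]) cube([52, 754, 110]);


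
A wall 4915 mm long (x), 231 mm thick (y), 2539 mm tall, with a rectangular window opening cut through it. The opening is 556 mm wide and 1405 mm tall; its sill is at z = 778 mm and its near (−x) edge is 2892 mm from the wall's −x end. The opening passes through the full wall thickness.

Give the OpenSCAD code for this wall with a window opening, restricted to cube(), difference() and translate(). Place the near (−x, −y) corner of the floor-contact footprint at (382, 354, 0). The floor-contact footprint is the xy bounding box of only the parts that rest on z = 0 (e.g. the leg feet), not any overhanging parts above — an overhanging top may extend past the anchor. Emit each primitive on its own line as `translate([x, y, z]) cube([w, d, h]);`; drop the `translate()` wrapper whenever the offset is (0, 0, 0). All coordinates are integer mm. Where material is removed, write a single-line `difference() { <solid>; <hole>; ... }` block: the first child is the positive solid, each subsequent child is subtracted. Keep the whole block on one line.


difference() { translate([382, 354, 0]) cube([4915, 231, 2539]); translate([3274, 354, 778]) cube([556, 231, 1405]); }


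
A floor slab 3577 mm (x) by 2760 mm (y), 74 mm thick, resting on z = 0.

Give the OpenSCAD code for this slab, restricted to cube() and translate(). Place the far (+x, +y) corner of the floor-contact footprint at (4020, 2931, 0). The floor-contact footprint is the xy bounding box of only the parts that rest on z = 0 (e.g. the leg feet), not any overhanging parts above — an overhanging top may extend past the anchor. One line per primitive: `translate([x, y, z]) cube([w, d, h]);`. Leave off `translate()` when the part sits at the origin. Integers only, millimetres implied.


translate([443, 171, 0]) cube([3577, 2760, 74]);


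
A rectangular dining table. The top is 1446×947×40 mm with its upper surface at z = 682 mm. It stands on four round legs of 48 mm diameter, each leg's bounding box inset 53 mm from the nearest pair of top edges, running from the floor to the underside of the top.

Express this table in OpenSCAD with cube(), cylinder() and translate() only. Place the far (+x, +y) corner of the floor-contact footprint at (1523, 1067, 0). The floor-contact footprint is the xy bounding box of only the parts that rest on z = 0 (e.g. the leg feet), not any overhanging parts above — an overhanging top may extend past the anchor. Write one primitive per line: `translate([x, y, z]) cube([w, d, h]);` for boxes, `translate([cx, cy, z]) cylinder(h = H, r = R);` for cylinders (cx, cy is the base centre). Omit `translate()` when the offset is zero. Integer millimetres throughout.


// leg_h = 682 - 40 = 642
translate([130, 173, 642]) cube([1446, 947, 40]);
translate([207, 250, 0]) cylinder(h = 642, r = 24);
translate([1499, 250, 0]) cylinder(h = 642, r = 24);
translate([207, 1043, 0]) cylinder(h = 642, r = 24);
translate([1499, 1043, 0]) cylinder(h = 642, r = 24);


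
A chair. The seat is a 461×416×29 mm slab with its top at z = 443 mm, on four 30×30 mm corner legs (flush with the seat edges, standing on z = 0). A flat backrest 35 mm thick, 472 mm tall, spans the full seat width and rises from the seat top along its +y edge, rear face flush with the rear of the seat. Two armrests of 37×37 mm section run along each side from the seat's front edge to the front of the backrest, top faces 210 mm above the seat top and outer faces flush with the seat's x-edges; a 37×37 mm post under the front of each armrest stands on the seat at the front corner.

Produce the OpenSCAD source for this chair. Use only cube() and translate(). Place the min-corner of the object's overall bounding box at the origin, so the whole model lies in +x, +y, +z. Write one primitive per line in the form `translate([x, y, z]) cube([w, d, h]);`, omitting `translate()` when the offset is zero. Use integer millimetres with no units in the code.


translate([0, 0, 414]) cube([461, 416, 29]);
cube([30, 30, 414]);
translate([431, 0, 0]) cube([30, 30, 414]);
translate([0, 386, 0]) cube([30, 30, 414]);
translate([431, 386, 0]) cube([30, 30, 414]);
translate([0, 381, 443]) cube([461, 35, 472]);
translate([0, 0, 616]) cube([37, 381, 37]);
translate([424, 0, 616]) cube([37, 381, 37]);
translate([0, 0, 443]) cube([37, 37, 173]);
translate([424, 0, 443]) cube([37, 37, 173]);


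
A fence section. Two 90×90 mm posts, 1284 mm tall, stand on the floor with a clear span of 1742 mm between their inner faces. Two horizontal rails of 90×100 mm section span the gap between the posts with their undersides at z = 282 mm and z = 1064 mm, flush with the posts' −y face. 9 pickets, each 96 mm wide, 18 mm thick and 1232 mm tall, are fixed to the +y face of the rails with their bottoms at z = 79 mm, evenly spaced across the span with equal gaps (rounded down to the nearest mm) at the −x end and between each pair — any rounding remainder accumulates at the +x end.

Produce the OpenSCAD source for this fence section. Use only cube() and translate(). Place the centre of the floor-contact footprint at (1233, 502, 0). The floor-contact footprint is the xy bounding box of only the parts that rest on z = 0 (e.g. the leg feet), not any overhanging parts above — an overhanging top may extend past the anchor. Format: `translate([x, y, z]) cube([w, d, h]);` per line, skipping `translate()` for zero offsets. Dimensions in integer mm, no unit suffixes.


translate([272, 457, 0]) cube([90, 90, 1284]);
translate([2104, 457, 0]) cube([90, 90, 1284]);
translate([362, 457, 282]) cube([1742, 90, 100]);
translate([362, 457, 1064]) cube([1742, 90, 100]);
translate([449, 547, 79]) cube([96, 18, 1232]);
translate([632, 547, 79]) cube([96, 18, 1232]);
translate([815, 547, 79]) cube([96, 18, 1232]);
translate([998, 547, 79]) cube([96, 18, 1232]);
translate([1181, 547, 79]) cube([96, 18, 1232]);
translate([1364, 547, 79]) cube([96, 18, 1232]);
translate([1547, 547, 79]) cube([96, 18, 1232]);
translate([1730, 547, 79]) cube([96, 18, 1232]);
translate([1913, 547, 79]) cube([96, 18, 1232]);


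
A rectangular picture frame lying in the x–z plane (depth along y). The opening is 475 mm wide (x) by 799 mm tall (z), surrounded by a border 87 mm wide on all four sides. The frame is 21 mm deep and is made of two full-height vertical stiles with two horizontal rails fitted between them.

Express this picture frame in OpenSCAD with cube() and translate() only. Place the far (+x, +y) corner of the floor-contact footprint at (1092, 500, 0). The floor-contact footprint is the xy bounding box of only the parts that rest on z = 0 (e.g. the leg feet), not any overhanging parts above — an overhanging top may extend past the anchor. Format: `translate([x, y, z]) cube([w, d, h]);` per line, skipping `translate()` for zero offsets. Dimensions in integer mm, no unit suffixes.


translate([443, 479, 0]) cube([87, 21, 973]);
translate([1005, 479, 0]) cube([87, 21, 973]);
translate([530, 479, 0]) cube([475, 21, 87]);
translate([530, 479, 886]) cube([475, 21, 87]);


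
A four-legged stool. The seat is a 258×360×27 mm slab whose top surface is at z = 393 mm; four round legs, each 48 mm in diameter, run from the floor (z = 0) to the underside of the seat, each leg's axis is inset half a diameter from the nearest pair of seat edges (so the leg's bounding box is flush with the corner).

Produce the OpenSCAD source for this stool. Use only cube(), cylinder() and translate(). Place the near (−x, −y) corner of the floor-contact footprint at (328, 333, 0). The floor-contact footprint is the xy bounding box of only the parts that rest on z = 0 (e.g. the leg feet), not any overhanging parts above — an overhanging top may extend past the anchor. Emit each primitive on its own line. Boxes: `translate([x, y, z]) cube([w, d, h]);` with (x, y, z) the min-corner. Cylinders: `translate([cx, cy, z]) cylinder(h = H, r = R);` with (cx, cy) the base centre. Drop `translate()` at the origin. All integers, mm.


translate([328, 333, 366]) cube([258, 360, 27]);
translate([352, 357, 0]) cylinder(h = 366, r = 24);
translate([562, 357, 0]) cylinder(h = 366, r = 24);
translate([352, 669, 0]) cylinder(h = 366, r = 24);
translate([562, 669, 0]) cylinder(h = 366, r = 24);


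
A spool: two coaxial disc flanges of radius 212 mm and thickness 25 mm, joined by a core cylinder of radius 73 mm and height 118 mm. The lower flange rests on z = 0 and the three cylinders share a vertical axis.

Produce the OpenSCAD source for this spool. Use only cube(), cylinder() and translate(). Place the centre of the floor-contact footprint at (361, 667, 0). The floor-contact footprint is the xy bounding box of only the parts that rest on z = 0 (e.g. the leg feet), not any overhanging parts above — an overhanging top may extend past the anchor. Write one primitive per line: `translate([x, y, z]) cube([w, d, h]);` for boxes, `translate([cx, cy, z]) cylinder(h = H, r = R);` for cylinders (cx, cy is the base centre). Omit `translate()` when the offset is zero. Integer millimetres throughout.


translate([361, 667, 0]) cylinder(h = 25, r = 212);
translate([361, 667, 25]) cylinder(h = 118, r = 73);
translate([361, 667, 143]) cylinder(h = 25, r = 212);


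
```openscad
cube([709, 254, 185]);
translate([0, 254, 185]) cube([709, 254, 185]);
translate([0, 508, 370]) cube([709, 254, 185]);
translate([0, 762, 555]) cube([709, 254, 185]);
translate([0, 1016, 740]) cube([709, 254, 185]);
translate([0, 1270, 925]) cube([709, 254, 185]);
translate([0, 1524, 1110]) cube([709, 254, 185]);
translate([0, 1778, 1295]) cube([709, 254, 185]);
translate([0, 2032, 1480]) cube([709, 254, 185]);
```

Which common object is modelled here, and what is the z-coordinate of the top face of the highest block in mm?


A staircase. The total rise is 1665 mm.

9 identical blocks, each offset up and back from the previous — a staircase. Each step is 185 mm tall and there are 9 of them, so the total rise is 9 × 185 = 1665 mm.


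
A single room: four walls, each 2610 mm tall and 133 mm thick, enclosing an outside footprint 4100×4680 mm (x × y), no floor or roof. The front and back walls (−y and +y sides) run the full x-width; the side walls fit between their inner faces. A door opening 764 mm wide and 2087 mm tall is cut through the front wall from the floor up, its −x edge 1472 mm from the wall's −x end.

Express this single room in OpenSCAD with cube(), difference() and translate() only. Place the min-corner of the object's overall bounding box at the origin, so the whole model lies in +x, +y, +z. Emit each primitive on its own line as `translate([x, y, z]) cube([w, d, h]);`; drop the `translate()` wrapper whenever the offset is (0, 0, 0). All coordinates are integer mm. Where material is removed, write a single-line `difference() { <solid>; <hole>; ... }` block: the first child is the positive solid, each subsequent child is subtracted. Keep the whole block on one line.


difference() { cube([4100, 133, 2610]); translate([1472, 0, 0]) cube([764, 133, 2087]); }
translate([0, 4547, 0]) cube([4100, 133, 2610]);
translate([0, 133, 0]) cube([133, 4414, 2610]);
translate([3967, 133, 0]) cube([133, 4414, 2610]);


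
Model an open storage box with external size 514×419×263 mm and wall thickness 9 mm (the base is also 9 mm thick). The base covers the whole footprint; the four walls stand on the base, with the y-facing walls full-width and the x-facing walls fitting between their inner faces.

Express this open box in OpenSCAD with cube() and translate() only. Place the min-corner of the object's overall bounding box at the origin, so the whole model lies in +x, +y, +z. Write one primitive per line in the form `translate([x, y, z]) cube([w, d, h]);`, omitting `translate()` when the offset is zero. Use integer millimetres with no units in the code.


cube([514, 419, 9]);
translate([0, 0, 9]) cube([514, 9, 254]);
translate([0, 410, 9]) cube([514, 9, 254]);
translate([0, 9, 9]) cube([9, 401, 254]);
translate([505, 9, 9]) cube([9, 401, 254]);


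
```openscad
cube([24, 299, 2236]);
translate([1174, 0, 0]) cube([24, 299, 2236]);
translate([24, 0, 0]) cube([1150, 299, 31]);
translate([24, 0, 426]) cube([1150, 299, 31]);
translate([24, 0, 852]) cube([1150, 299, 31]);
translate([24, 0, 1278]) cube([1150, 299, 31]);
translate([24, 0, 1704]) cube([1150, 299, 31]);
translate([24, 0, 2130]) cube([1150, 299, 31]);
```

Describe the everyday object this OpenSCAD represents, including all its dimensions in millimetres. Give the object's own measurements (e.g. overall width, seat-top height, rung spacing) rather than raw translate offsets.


An open bookshelf. Two side panels, each 24 mm thick, 299 mm deep and 2236 mm tall, stand 1198 mm apart (outside-to-outside). Between them sit 6 shelves, each 31 mm thick and 299 mm deep, spanning the full gap between the sides. The bottom shelf rests on the floor (its underside at z = 0) and the clear gap between one shelf's top and the next shelf's underside is 395 mm.


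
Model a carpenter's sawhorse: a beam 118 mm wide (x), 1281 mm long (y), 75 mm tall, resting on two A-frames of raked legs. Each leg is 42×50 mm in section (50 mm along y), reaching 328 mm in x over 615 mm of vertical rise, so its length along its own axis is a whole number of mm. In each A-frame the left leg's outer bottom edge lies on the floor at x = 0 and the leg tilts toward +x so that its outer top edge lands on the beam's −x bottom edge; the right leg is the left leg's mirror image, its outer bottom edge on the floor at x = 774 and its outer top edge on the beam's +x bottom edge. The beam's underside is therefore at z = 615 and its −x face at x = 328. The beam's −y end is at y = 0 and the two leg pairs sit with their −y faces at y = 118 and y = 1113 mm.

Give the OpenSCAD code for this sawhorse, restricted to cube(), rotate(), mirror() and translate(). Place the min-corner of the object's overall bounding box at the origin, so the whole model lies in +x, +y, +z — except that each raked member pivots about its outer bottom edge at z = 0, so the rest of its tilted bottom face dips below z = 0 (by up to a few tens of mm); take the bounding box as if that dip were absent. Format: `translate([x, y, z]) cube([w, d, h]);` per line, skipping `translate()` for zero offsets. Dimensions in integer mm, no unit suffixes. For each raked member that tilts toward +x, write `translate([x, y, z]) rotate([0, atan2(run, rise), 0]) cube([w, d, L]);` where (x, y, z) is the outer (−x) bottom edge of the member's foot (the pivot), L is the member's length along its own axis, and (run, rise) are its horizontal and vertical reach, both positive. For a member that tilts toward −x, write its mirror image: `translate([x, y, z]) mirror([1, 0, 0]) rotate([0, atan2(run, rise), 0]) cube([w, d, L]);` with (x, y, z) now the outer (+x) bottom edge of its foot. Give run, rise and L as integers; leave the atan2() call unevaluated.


translate([328, 0, 615]) cube([118, 1281, 75]);
translate([0, 118, 0]) rotate([0, atan2(328, 615), 0]) cube([42, 50, 697]);
translate([774, 118, 0]) mirror([1, 0, 0]) rotate([0, atan2(328, 615), 0]) cube([42, 50, 697]);
translate([0, 1113, 0]) rotate([0, atan2(328, 615), 0]) cube([42, 50, 697]);
translate([774, 1113, 0]) mirror([1, 0, 0]) rotate([0, atan2(328, 615), 0]) cube([42, 50, 697]);


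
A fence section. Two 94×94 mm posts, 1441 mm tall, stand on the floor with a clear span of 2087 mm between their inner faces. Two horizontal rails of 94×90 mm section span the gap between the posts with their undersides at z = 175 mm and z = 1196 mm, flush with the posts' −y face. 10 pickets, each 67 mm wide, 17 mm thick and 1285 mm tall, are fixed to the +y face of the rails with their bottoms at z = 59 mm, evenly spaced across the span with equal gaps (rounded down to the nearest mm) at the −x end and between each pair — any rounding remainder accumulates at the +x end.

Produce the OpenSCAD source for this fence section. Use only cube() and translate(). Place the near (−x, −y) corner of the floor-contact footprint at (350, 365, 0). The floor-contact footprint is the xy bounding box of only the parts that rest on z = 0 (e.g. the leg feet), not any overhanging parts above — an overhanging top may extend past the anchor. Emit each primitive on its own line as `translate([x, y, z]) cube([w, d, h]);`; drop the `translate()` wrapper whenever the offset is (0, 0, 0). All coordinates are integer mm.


translate([350, 365, 0]) cube([94, 94, 1441]);
translate([2531, 365, 0]) cube([94, 94, 1441]);
translate([444, 365, 175]) cube([2087, 94, 90]);
translate([444, 365, 1196]) cube([2087, 94, 90]);
translate([572, 459, 59]) cube([67, 17, 1285]);
translate([767, 459, 59]) cube([67, 17, 1285]);
translate([962, 459, 59]) cube([67, 17, 1285]);
translate([1157, 459, 59]) cube([67, 17, 1285]);
translate([1352, 459, 59]) cube([67, 17, 1285]);
translate([1547, 459, 59]) cube([67, 17, 1285]);
translate([1742, 459, 59]) cube([67, 17, 1285]);
translate([1937, 459, 59]) cube([67, 17, 1285]);
translate([2132, 459, 59]) cube([67, 17, 1285]);
translate([2327, 459, 59]) cube([67, 17, 1285]);


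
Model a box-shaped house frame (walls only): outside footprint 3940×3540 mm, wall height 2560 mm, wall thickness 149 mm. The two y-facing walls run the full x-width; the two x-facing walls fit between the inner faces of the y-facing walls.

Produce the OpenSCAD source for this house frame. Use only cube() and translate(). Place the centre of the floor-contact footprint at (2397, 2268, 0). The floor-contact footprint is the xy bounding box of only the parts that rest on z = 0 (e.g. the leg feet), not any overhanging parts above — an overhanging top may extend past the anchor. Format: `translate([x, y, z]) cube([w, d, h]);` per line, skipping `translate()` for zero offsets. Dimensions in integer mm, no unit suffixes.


translate([427, 498, 0]) cube([3940, 149, 2560]);
translate([427, 3889, 0]) cube([3940, 149, 2560]);
translate([427, 647, 0]) cube([149, 3242, 2560]);
translate([4218, 647, 0]) cube([149, 3242, 2560]);


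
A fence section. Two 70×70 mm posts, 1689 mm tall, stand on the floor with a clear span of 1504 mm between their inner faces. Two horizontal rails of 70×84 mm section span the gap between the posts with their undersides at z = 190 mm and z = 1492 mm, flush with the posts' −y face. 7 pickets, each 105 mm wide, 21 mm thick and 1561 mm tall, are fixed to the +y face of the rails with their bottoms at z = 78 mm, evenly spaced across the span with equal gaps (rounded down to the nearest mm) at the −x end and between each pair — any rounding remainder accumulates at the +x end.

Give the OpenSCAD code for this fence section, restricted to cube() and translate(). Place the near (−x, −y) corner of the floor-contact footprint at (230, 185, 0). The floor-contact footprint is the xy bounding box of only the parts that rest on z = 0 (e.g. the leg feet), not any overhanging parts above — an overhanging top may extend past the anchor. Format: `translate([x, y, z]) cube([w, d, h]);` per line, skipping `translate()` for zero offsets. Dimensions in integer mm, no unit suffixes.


translate([230, 185, 0]) cube([70, 70, 1689]);
translate([1804, 185, 0]) cube([70, 70, 1689]);
translate([300, 185, 190]) cube([1504, 70, 84]);
translate([300, 185, 1492]) cube([1504, 70, 84]);
translate([396, 255, 78]) cube([105, 21, 1561]);
translate([597, 255, 78]) cube([105, 21, 1561]);
translate([798, 255, 78]) cube([105, 21, 1561]);
translate([999, 255, 78]) cube([105, 21, 1561]);
translate([1200, 255, 78]) cube([105, 21, 1561]);
translate([1401, 255, 78]) cube([105, 21, 1561]);
translate([1602, 255, 78]) cube([105, 21, 1561]);


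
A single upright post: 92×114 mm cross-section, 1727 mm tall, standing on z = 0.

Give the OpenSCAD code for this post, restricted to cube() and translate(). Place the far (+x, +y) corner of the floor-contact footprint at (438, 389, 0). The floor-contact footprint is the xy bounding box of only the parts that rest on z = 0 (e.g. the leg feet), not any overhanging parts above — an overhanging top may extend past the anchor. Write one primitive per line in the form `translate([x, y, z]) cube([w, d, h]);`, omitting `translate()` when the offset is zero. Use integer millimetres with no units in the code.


translate([346, 275, 0]) cube([92, 114, 1727]);


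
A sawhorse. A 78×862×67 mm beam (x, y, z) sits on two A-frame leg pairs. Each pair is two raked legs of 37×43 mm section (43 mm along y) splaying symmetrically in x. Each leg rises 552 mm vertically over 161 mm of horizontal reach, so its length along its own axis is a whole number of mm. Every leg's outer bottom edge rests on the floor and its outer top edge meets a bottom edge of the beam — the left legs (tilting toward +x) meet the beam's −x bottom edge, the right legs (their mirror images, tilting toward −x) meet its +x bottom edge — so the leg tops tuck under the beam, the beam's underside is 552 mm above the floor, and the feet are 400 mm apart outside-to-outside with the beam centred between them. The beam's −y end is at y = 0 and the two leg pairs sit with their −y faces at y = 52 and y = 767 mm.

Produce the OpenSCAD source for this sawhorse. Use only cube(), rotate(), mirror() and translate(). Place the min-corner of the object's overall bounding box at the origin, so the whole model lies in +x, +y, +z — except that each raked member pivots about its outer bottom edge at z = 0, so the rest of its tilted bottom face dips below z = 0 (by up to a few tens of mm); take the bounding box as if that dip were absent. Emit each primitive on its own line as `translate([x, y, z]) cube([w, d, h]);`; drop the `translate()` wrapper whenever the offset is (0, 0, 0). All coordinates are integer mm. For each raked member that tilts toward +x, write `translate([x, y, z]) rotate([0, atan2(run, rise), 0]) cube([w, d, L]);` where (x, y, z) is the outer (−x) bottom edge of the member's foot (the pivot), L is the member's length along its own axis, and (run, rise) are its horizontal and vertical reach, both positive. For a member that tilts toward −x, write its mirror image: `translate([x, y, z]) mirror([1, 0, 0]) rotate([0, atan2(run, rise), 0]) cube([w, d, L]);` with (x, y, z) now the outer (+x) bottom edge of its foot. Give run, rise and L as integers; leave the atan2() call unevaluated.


translate([161, 0, 552]) cube([78, 862, 67]);
translate([0, 52, 0]) rotate([0, atan2(161, 552), 0]) cube([37, 43, 575]);
translate([400, 52, 0]) mirror([1, 0, 0]) rotate([0, atan2(161, 552), 0]) cube([37, 43, 575]);
translate([0, 767, 0]) rotate([0, atan2(161, 552), 0]) cube([37, 43, 575]);
translate([400, 767, 0]) mirror([1, 0, 0]) rotate([0, atan2(161, 552), 0]) cube([37, 43, 575]);


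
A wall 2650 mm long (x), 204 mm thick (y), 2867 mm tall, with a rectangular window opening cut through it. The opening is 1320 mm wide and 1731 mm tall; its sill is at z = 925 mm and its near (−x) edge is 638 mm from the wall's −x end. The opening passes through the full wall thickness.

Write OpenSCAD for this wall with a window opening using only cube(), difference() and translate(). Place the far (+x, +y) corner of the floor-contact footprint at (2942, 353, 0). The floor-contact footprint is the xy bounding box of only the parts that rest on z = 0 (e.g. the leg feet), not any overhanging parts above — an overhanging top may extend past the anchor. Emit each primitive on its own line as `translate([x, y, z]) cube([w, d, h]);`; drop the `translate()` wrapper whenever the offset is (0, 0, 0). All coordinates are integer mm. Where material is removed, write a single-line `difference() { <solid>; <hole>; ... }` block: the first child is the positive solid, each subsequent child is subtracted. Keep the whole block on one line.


difference() { translate([292, 149, 0]) cube([2650, 204, 2867]); translate([930, 149, 925]) cube([1320, 204, 1731]); }


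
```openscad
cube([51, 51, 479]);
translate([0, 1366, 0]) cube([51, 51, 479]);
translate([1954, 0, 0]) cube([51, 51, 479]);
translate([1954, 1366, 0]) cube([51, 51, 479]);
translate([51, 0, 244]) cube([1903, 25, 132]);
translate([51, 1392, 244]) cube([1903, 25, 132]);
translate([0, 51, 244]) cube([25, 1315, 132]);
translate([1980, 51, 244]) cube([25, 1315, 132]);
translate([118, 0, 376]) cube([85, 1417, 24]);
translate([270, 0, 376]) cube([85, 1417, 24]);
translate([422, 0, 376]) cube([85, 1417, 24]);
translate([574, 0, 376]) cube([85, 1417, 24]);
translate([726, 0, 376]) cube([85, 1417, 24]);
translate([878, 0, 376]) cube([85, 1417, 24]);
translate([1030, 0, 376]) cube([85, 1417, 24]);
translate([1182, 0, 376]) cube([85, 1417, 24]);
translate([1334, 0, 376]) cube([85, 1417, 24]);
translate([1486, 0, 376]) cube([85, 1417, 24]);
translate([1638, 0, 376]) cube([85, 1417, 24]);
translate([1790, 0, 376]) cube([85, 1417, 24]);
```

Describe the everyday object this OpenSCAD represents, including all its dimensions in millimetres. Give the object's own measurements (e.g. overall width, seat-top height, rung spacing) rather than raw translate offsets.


A bed frame 2005 mm long (x) by 1417 mm wide (y). Four 51×51 mm corner posts, 479 mm tall, at the corners of the footprint. Four rails of 25 mm thickness and 132 mm height run between adjacent posts with their undersides at z = 244 mm, their outer faces flush with the outside of the frame (the two x-running rails run between the posts' inner faces; the two y-running rails run between the posts' inner faces). 12 slats, each 85 mm wide (x) and 24 mm thick, lie across the top of the two x-running rails, running the full 1417 mm width of the frame in y; along x they sit between the end posts with a 67 mm gap after the −x posts and between neighbouring slats, leaving 79 mm before the +x posts.


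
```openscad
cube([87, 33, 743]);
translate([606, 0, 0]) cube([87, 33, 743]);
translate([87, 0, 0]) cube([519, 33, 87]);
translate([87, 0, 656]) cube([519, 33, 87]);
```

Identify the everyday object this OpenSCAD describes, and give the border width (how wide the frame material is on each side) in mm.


A picture frame. The border width is 87 mm.

Four thin pieces enclosing a rectangular opening — a picture frame. The two full-height stiles are 743 mm tall; the top rail sits at z = 656 and is 87 mm tall, so the border above the opening is 743 − 656 = 87 mm, matching the stile x-width.


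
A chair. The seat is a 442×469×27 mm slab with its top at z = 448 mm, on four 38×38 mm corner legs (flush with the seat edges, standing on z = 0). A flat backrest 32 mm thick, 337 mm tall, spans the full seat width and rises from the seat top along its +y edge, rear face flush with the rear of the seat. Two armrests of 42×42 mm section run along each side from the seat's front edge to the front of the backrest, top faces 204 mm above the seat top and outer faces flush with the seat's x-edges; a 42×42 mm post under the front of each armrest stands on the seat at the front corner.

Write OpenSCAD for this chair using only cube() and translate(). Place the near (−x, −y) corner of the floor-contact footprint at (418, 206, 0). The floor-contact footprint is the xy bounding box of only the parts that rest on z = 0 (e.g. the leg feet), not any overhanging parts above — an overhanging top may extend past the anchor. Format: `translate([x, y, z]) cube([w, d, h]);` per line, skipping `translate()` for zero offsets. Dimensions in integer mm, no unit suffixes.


translate([418, 206, 421]) cube([442, 469, 27]);
translate([418, 206, 0]) cube([38, 38, 421]);
translate([822, 206, 0]) cube([38, 38, 421]);
translate([418, 637, 0]) cube([38, 38, 421]);
translate([822, 637, 0]) cube([38, 38, 421]);
translate([418, 643, 448]) cube([442, 32, 337]);
translate([418, 206, 610]) cube([42, 437, 42]);
translate([818, 206, 610]) cube([42, 437, 42]);
translate([418, 206, 448]) cube([42, 42, 162]);
translate([818, 206, 448]) cube([42, 42, 162]);


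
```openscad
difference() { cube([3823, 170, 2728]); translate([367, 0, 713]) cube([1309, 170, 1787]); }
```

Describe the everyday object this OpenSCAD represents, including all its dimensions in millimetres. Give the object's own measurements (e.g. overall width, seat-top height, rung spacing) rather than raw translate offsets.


A wall 3823 mm long (x), 170 mm thick (y), 2728 mm tall, with a rectangular window opening cut through it. The opening is 1309 mm wide and 1787 mm tall; its sill is at z = 713 mm and its near (−x) edge is 367 mm from the wall's −x end. The opening passes through the full wall thickness.


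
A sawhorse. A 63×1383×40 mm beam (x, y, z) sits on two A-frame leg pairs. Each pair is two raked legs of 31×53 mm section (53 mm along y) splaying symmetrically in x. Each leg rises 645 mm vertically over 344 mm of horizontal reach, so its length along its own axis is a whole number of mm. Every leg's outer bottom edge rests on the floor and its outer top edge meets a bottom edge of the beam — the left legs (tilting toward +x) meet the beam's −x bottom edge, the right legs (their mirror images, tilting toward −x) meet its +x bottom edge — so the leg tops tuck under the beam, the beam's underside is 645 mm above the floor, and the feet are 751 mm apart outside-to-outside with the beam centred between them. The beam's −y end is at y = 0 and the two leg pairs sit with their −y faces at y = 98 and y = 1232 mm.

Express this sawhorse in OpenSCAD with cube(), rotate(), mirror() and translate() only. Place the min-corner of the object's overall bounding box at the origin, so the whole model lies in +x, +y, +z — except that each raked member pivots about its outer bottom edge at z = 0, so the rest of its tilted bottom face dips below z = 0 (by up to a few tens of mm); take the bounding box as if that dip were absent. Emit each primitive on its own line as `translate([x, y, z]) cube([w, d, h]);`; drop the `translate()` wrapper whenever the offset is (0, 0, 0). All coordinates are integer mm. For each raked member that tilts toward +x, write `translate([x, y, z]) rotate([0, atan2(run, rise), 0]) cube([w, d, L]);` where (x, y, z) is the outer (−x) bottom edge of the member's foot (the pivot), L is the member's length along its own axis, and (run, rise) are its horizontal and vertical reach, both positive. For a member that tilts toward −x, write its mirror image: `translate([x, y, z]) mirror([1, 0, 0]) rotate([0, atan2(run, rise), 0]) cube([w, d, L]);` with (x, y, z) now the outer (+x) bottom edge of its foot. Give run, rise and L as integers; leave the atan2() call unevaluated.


translate([344, 0, 645]) cube([63, 1383, 40]);
translate([0, 98, 0]) rotate([0, atan2(344, 645), 0]) cube([31, 53, 731]);
translate([751, 98, 0]) mirror([1, 0, 0]) rotate([0, atan2(344, 645), 0]) cube([31, 53, 731]);
translate([0, 1232, 0]) rotate([0, atan2(344, 645), 0]) cube([31, 53, 731]);
translate([751, 1232, 0]) mirror([1, 0, 0]) rotate([0, atan2(344, 645), 0]) cube([31, 53, 731]);


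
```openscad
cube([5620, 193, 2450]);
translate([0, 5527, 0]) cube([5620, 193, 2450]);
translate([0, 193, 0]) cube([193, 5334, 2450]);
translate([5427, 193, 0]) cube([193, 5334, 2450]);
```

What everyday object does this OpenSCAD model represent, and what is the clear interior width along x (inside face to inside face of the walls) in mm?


A house (or room) frame. The interior width is 5234 mm.

Four 2450 mm walls enclosing a rectangle with no floor or roof — a room or house frame. Outside width is 5620 mm and wall thickness is 193 mm, so the interior width is 5620 − 2 × 193 = 5234 mm.


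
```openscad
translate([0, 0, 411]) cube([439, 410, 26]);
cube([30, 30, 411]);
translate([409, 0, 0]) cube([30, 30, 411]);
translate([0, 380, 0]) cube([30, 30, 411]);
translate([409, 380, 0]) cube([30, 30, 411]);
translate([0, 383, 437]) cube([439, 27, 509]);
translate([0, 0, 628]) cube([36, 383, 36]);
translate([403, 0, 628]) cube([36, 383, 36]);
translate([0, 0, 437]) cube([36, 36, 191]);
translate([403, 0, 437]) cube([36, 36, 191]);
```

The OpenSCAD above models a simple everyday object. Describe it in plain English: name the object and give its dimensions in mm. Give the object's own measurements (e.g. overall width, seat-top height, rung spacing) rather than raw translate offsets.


A chair. The seat is a 439×410×26 mm slab with its top at z = 437 mm, on four 30×30 mm corner legs (flush with the seat edges, standing on z = 0). A flat backrest 27 mm thick, 509 mm tall, spans the full seat width and rises from the seat top along its +y edge, rear face flush with the rear of the seat. Two armrests of 36×36 mm section run along each side from the seat's front edge to the front of the backrest, top faces 227 mm above the seat top and outer faces flush with the seat's x-edges; a 36×36 mm post under the front of each armrest stands on the seat at the front corner.


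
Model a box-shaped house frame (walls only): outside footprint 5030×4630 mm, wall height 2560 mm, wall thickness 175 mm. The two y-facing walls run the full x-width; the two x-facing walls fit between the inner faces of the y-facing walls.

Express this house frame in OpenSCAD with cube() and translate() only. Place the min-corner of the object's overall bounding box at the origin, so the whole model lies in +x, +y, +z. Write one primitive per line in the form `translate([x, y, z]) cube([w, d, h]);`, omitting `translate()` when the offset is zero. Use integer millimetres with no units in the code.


cube([5030, 175, 2560]);
translate([0, 4455, 0]) cube([5030, 175, 2560]);
translate([0, 175, 0]) cube([175, 4280, 2560]);
translate([4855, 175, 0]) cube([175, 4280, 2560]);


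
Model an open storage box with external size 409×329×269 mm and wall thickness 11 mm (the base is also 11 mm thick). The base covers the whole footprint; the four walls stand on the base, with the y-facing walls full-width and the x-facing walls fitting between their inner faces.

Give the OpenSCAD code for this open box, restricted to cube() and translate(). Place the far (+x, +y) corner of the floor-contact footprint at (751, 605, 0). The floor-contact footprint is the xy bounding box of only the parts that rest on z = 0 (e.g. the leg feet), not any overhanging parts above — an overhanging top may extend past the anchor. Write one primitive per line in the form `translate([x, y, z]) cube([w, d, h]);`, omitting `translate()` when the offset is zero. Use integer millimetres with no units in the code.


translate([342, 276, 0]) cube([409, 329, 11]);
translate([342, 276, 11]) cube([409, 11, 258]);
translate([342, 594, 11]) cube([409, 11, 258]);
translate([342, 287, 11]) cube([11, 307, 258]);
translate([740, 287, 11]) cube([11, 307, 258]);


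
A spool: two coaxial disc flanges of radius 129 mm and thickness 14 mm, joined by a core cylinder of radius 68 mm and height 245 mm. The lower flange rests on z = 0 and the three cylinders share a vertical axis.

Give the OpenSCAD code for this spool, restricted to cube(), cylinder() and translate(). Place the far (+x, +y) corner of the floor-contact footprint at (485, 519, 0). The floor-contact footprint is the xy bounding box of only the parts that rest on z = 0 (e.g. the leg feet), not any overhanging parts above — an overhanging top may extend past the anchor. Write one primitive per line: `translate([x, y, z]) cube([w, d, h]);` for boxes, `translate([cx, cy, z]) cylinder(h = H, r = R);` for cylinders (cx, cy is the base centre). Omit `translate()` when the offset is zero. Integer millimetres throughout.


translate([356, 390, 0]) cylinder(h = 14, r = 129);
translate([356, 390, 14]) cylinder(h = 245, r = 68);
translate([356, 390, 259]) cylinder(h = 14, r = 129);


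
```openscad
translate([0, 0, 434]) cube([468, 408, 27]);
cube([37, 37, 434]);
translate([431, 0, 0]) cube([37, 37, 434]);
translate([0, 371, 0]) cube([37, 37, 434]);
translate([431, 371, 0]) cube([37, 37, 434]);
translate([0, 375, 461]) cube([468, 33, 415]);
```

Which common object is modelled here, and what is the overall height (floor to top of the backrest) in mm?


A chair. The overall height is 876 mm.

A slab on four corner posts with a tall panel at the back — a chair. The seat slab sits at z = 434 with thickness 27, and the 415 mm backrest starts at the seat top, so the overall height is 434 + 27 + 415 = 876 mm.


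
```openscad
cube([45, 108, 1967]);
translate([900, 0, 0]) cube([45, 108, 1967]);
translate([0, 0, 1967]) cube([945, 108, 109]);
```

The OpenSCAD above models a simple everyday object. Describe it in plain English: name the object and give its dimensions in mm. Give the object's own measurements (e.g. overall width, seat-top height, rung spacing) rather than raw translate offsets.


A door frame. The clear opening is 855 mm wide and 1967 mm high. Two 45 mm wide jambs, 108 mm deep, stand either side of the opening from the floor to the top of the opening. A 109 mm thick head sits across the top of both jambs, spanning the full outside width of the frame.


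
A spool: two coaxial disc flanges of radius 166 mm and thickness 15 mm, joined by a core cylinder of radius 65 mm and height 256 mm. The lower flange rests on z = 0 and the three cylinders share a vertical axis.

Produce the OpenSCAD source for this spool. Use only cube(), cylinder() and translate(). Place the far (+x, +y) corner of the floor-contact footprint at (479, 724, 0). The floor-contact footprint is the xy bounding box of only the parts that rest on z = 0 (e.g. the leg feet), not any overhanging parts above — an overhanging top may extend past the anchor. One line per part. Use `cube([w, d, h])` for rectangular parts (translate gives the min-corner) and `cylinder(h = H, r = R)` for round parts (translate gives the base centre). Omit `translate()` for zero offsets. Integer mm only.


translate([313, 558, 0]) cylinder(h = 15, r = 166);
translate([313, 558, 15]) cylinder(h = 256, r = 65);
translate([313, 558, 271]) cylinder(h = 15, r = 166);
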